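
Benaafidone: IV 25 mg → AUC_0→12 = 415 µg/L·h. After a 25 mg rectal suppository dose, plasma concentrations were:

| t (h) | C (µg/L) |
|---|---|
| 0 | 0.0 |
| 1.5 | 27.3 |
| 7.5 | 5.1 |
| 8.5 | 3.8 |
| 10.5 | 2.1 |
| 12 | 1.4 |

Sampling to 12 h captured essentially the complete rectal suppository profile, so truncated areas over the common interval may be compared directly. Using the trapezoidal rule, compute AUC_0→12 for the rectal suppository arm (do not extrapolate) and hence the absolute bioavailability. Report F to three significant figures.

F = 0.315

Trapezoidal AUC_0→12 (rectal suppository):
  [0→1.5]: (0.0+27.3)/2 × 1.5 = 20.475
  [1.5→7.5]: (27.3+5.1)/2 × 6 = 97.2
  [7.5→8.5]: (5.1+3.8)/2 × 1 = 4.45
  [8.5→10.5]: (3.8+2.1)/2 × 2 = 5.9
  [10.5→12]: (2.1+1.4)/2 × 1.5 = 2.625
  Sum = 130.65 µg/L·h
F = (AUC_ev/D_ev)/(AUC_iv/D_iv) = (130.65/25)/(415/25) = 5.226/16.6 = 0.3148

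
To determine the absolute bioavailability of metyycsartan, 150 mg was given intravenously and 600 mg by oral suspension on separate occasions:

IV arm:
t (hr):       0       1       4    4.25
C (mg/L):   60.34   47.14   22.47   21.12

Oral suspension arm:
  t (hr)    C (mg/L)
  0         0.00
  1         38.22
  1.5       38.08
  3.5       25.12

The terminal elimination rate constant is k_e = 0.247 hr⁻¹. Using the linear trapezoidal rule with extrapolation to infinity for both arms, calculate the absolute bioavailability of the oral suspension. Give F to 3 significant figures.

F = 0.204

Trapezoidal AUC_0→4.25 (IV):
  [0→1]: (60.34+47.14)/2 × 1 = 53.74
  [1→4]: (47.14+22.47)/2 × 3 = 104.415
  [4→4.25]: (22.47+21.12)/2 × 0.25 = 5.44875
  Sum = 163.60375 mg/L·hr
IV tail: 21.12/0.247 = 85.506; AUC_iv,0→∞ = 163.60375 + 85.506 = 249.10975 mg/L·hr
Trapezoidal AUC_0→3.5 (oral suspension):
  [0→1]: (0.00+38.22)/2 × 1 = 19.11
  [1→1.5]: (38.22+38.08)/2 × 0.5 = 19.075
  [1.5→3.5]: (38.08+25.12)/2 × 2 = 63.2
  Sum = 101.385 mg/L·hr
oral suspension tail: 25.12/0.247 = 101.700; AUC_ev,0→∞ = 101.385 + 101.700 = 203.085 mg/L·hr
F = (AUC_ev/D_ev)/(AUC_iv/D_iv) = (203.085/600)/(249.10975/150) = 0.338475/1.66073 = 0.2038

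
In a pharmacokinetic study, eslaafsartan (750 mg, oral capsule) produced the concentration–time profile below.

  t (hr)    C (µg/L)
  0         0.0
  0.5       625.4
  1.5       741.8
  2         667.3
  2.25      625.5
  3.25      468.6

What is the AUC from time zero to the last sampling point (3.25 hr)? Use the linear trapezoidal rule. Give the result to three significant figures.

AUC = 1900 µg/L·hr

Trapezoidal AUC_0→3.25:
  [0→0.5]: (0.0+625.4)/2 × 0.5 = 156.35
  [0.5→1.5]: (625.4+741.8)/2 × 1 = 683.6
  [1.5→2]: (741.8+667.3)/2 × 0.5 = 352.275
  [2→2.25]: (667.3+625.5)/2 × 0.25 = 161.6
  [2.25→3.25]: (625.5+468.6)/2 × 1 = 547.05
  Sum = 1900.875 µg/L·hr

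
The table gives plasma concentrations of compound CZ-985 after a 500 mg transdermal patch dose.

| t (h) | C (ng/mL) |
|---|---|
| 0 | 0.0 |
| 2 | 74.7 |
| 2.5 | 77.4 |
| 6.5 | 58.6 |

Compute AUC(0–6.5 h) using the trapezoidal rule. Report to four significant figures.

AUC = 384.7 ng/mL·h

Trapezoidal AUC_0→6.5:
  [0→2]: (0.0+74.7)/2 × 2 = 74.7
  [2→2.5]: (74.7+77.4)/2 × 0.5 = 38.025
  [2.5→6.5]: (77.4+58.6)/2 × 4 = 272.0
  Sum = 384.725 ng/mL·h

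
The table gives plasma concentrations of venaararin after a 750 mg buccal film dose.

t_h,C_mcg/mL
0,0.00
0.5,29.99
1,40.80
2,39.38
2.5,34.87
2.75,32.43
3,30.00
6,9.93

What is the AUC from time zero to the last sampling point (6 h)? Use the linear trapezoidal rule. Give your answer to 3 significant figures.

AUC = 160 mcg/mL·h

Trapezoidal AUC_0→6:
  [0→0.5]: (0.00+29.99)/2 × 0.5 = 7.4975
  [0.5→1]: (29.99+40.80)/2 × 0.5 = 17.6975
  [1→2]: (40.80+39.38)/2 × 1 = 40.09
  [2→2.5]: (39.38+34.87)/2 × 0.5 = 18.5625
  [2.5→2.75]: (34.87+32.43)/2 × 0.25 = 8.4125
  [2.75→3]: (32.43+30.00)/2 × 0.25 = 7.80375
  [3→6]: (30.00+9.93)/2 × 3 = 59.895
  Sum = 159.95875 mcg/mL·h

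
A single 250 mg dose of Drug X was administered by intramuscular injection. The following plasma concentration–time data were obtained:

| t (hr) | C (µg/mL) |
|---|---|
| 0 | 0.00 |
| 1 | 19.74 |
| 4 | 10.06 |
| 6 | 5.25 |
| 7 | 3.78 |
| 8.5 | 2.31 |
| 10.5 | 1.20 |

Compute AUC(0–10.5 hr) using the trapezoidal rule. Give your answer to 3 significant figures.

Trapezoidal AUC_0→10.5:
  [0→1]: (0.00+19.74)/2 × 1 = 9.87
  [1→4]: (19.74+10.06)/2 × 3 = 44.7
  [4→6]: (10.06+5.25)/2 × 2 = 15.31
  [6→7]: (5.25+3.78)/2 × 1 = 4.515
  [7→8.5]: (3.78+2.31)/2 × 1.5 = 4.5675
  [8.5→10.5]: (2.31+1.20)/2 × 2 = 3.51
  Sum = 82.4725 µg/mL·hr

AUC = 82.5 µg/mL·hr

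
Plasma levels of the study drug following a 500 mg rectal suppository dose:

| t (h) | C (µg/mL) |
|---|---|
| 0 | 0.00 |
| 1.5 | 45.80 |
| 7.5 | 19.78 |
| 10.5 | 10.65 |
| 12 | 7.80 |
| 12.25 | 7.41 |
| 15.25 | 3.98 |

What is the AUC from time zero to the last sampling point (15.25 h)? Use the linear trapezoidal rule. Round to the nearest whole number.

Trapezoidal AUC_0→15.25:
  [0→1.5]: (0.00+45.80)/2 × 1.5 = 34.35
  [1.5→7.5]: (45.80+19.78)/2 × 6 = 196.74
  [7.5→10.5]: (19.78+10.65)/2 × 3 = 45.645
  [10.5→12]: (10.65+7.80)/2 × 1.5 = 13.8375
  [12→12.25]: (7.80+7.41)/2 × 0.25 = 1.90125
  [12.25→15.25]: (7.41+3.98)/2 × 3 = 17.085
  Sum = 309.55875 µg/mL·h

AUC = 310 µg/mL·h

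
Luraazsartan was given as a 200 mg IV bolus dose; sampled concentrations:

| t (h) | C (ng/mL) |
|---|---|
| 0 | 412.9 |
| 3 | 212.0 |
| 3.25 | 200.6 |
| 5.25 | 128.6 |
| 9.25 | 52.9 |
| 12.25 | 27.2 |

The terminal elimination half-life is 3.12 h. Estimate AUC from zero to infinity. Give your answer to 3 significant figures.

Trapezoidal AUC_0→12.25:
  [0→3]: (412.9+212.0)/2 × 3 = 937.35
  [3→3.25]: (212.0+200.6)/2 × 0.25 = 51.575
  [3.25→5.25]: (200.6+128.6)/2 × 2 = 329.2
  [5.25→9.25]: (128.6+52.9)/2 × 4 = 363.0
  [9.25→12.25]: (52.9+27.2)/2 × 3 = 120.15
  Sum = 1801.275 ng/mL·h
k_e = ln2 / t½ = 0.693147 / 3.12 = 0.2222 h^-1
Extrapolated tail: C_last / k_e = 27.2 / 0.2222 = 122.412
AUC_0→∞ = 1801.275 + 122.412 = 1923.687 ng/mL·h

AUC = 1920 ng/mL·h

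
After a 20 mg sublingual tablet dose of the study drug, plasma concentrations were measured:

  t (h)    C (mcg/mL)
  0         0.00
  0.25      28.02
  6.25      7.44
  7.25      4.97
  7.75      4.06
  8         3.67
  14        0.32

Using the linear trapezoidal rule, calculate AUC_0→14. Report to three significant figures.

AUC = 131 mcg/mL·h

Trapezoidal AUC_0→14:
  [0→0.25]: (0.00+28.02)/2 × 0.25 = 3.5025
  [0.25→6.25]: (28.02+7.44)/2 × 6 = 106.38
  [6.25→7.25]: (7.44+4.97)/2 × 1 = 6.205
  [7.25→7.75]: (4.97+4.06)/2 × 0.5 = 2.2575
  [7.75→8]: (4.06+3.67)/2 × 0.25 = 0.96625
  [8→14]: (3.67+0.32)/2 × 6 = 11.97
  Sum = 131.28125 mcg/mL·h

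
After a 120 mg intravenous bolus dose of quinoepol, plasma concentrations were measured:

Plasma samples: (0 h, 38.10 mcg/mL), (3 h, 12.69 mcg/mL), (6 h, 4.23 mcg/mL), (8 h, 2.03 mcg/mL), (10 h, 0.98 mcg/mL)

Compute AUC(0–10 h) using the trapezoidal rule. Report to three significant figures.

AUC = 111 mcg/mL·h

Trapezoidal AUC_0→10:
  [0→3]: (38.10+12.69)/2 × 3 = 76.185
  [3→6]: (12.69+4.23)/2 × 3 = 25.38
  [6→8]: (4.23+2.03)/2 × 2 = 6.26
  [8→10]: (2.03+0.98)/2 × 2 = 3.01
  Sum = 110.835 mcg/mL·h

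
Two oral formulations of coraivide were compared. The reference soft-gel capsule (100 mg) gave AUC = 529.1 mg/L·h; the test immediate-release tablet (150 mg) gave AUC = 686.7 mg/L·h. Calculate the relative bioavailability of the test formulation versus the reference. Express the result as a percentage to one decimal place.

F_rel = 86.5%

F_rel = (AUC_test/D_test) / (AUC_ref/D_ref)
      = (686.7/150) / (529.1/100)
      = 4.578 / 5.291 = 0.8652 = 86.52%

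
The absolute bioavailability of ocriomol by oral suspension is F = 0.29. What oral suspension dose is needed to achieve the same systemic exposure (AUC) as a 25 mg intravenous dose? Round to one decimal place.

D_oral = 86.2 mg

For equal systemic exposure: F × D_ev = D_iv
D_ev = D_iv / F = 25 / 0.29 = 86.2069 mg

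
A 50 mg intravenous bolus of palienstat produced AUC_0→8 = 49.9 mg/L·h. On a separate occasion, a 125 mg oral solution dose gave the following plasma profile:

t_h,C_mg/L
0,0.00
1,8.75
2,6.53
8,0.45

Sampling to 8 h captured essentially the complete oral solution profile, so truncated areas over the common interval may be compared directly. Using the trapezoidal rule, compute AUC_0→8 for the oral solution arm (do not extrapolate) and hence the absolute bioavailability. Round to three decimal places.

F = 0.264

Trapezoidal AUC_0→8 (oral solution):
  [0→1]: (0.00+8.75)/2 × 1 = 4.375
  [1→2]: (8.75+6.53)/2 × 1 = 7.64
  [2→8]: (6.53+0.45)/2 × 6 = 20.94
  Sum = 32.955 mg/L·h
F = (AUC_ev/D_ev)/(AUC_iv/D_iv) = (32.955/125)/(49.9/50) = 0.26364/0.998 = 0.2642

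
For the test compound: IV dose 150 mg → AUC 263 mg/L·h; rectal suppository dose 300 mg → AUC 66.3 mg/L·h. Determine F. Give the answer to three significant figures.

F = (AUC_ev / D_ev) / (AUC_iv / D_iv)
  = (66.3/300) / (263/150)
  = 0.221 / 1.75333 = 0.1260

F = 0.126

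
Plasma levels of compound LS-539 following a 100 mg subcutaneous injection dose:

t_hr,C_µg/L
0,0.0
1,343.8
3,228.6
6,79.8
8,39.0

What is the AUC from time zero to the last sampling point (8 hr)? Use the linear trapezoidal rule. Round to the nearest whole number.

Trapezoidal AUC_0→8:
  [0→1]: (0.0+343.8)/2 × 1 = 171.9
  [1→3]: (343.8+228.6)/2 × 2 = 572.4
  [3→6]: (228.6+79.8)/2 × 3 = 462.6
  [6→8]: (79.8+39.0)/2 × 2 = 118.8
  Sum = 1325.7 µg/L·hr

AUC = 1326 µg/L·hr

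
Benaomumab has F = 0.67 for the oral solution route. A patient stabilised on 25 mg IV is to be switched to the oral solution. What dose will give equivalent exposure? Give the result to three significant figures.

D_oral = 37.3 mg

For equal systemic exposure: F × D_ev = D_iv
D_ev = D_iv / F = 25 / 0.67 = 37.3134 mg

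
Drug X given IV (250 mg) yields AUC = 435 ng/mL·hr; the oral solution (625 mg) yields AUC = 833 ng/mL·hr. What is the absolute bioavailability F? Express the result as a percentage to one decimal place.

F = 76.6%

F = (AUC_ev / D_ev) / (AUC_iv / D_iv)
  = (833/625) / (435/250)
  = 1.3328 / 1.74 = 0.7660
  = 76.60%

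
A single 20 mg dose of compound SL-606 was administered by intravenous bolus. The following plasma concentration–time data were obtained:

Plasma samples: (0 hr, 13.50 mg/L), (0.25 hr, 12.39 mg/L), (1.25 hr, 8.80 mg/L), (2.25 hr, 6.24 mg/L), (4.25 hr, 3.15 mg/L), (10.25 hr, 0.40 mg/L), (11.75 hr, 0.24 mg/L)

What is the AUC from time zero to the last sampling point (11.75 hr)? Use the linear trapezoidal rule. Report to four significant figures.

Trapezoidal AUC_0→11.75:
  [0→0.25]: (13.50+12.39)/2 × 0.25 = 3.23625
  [0.25→1.25]: (12.39+8.80)/2 × 1 = 10.595
  [1.25→2.25]: (8.80+6.24)/2 × 1 = 7.52
  [2.25→4.25]: (6.24+3.15)/2 × 2 = 9.39
  [4.25→10.25]: (3.15+0.40)/2 × 6 = 10.65
  [10.25→11.75]: (0.40+0.24)/2 × 1.5 = 0.48
  Sum = 41.87125 mg/L·hr

AUC = 41.87 mg/L·hr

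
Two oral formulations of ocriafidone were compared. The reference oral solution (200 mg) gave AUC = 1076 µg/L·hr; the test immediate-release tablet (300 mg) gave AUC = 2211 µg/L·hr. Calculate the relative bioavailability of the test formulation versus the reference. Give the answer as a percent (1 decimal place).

F_rel = (AUC_test/D_test) / (AUC_ref/D_ref)
      = (2211/300) / (1076/200)
      = 7.37 / 5.38 = 1.3699 = 136.99%

F_rel = 137.0%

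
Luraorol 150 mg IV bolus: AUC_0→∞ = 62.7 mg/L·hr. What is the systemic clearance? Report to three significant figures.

CL = 2.39 L/hr

CL = Dose_iv / AUC_0→∞
   = 150 / 62.7 = 2.39234 L/hr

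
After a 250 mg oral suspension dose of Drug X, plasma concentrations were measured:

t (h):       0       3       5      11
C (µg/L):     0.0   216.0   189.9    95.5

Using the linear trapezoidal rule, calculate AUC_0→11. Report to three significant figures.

Trapezoidal AUC_0→11:
  [0→3]: (0.0+216.0)/2 × 3 = 324.0
  [3→5]: (216.0+189.9)/2 × 2 = 405.9
  [5→11]: (189.9+95.5)/2 × 6 = 856.2
  Sum = 1586.1 µg/L·h

AUC = 1590 µg/L·h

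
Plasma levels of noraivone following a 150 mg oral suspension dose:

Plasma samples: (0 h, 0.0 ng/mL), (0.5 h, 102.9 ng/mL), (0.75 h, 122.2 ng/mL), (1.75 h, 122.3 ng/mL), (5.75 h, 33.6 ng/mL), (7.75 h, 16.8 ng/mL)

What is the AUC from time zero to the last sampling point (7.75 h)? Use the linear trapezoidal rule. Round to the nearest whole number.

Trapezoidal AUC_0→7.75:
  [0→0.5]: (0.0+102.9)/2 × 0.5 = 25.725
  [0.5→0.75]: (102.9+122.2)/2 × 0.25 = 28.1375
  [0.75→1.75]: (122.2+122.3)/2 × 1 = 122.25
  [1.75→5.75]: (122.3+33.6)/2 × 4 = 311.8
  [5.75→7.75]: (33.6+16.8)/2 × 2 = 50.4
  Sum = 538.3125 ng/mL·h

AUC = 538 ng/mL·h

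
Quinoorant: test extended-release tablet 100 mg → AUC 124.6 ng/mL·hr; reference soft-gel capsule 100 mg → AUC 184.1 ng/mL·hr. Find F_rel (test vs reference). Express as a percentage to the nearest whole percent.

F_rel = 68%

F_rel = (AUC_test/D_test) / (AUC_ref/D_ref)
      = (124.6/100) / (184.1/100)
      = 1.246 / 1.841 = 0.6768 = 67.68%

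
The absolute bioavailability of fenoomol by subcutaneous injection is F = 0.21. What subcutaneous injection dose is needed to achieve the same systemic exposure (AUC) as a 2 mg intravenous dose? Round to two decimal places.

D_subcutaneous = 9.52 mg

For equal systemic exposure: F × D_ev = D_iv
D_ev = D_iv / F = 2 / 0.21 = 9.52381 mg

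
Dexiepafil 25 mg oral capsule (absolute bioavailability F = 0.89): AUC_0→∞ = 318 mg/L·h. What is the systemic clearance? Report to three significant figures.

CL = 0.0700 L/h

CL = F × Dose / AUC_0→∞
   = 0.89 × 25 / 318 = 0.0699686 L/h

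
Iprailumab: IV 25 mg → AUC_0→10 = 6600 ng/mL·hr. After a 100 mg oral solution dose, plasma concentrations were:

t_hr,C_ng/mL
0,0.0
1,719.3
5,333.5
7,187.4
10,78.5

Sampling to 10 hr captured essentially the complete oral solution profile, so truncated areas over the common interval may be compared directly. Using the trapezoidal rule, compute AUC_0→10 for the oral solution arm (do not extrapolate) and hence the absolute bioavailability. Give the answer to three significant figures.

Trapezoidal AUC_0→10 (oral solution):
  [0→1]: (0.0+719.3)/2 × 1 = 359.65
  [1→5]: (719.3+333.5)/2 × 4 = 2105.6
  [5→7]: (333.5+187.4)/2 × 2 = 520.9
  [7→10]: (187.4+78.5)/2 × 3 = 398.85
  Sum = 3385.0 ng/mL·hr
F = (AUC_ev/D_ev)/(AUC_iv/D_iv) = (3385.0/100)/(6600/25) = 33.85/264 = 0.1282

F = 0.128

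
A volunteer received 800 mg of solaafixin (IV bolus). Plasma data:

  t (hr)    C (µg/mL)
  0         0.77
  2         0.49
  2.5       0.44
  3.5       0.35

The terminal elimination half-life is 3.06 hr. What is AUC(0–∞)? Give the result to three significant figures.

Trapezoidal AUC_0→3.5:
  [0→2]: (0.77+0.49)/2 × 2 = 1.26
  [2→2.5]: (0.49+0.44)/2 × 0.5 = 0.2325
  [2.5→3.5]: (0.44+0.35)/2 × 1 = 0.395
  Sum = 1.8875 µg/mL·hr
k_e = ln2 / t½ = 0.693147 / 3.06 = 0.2265 hr^-1
Extrapolated tail: C_last / k_e = 0.35 / 0.2265 = 1.545
AUC_0→∞ = 1.8875 + 1.545 = 3.4325 µg/mL·hr

AUC = 3.43 µg/mL·hr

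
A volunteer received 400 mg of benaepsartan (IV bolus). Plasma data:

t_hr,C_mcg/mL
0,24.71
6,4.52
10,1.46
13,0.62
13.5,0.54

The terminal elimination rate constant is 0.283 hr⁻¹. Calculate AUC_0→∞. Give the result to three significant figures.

AUC = 105 mcg/mL·hr

Trapezoidal AUC_0→13.5:
  [0→6]: (24.71+4.52)/2 × 6 = 87.69
  [6→10]: (4.52+1.46)/2 × 4 = 11.96
  [10→13]: (1.46+0.62)/2 × 3 = 3.12
  [13→13.5]: (0.62+0.54)/2 × 0.5 = 0.29
  Sum = 103.06 mcg/mL·hr
Extrapolated tail: C_last / k_e = 0.54 / 0.283 = 1.908
AUC_0→∞ = 103.06 + 1.908 = 104.968 mcg/mL·hr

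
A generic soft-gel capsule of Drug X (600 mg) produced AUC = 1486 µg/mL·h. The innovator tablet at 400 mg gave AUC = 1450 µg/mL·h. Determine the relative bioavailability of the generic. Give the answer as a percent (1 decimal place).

F_rel = 68.3%

F_rel = (AUC_test/D_test) / (AUC_ref/D_ref)
      = (1486/600) / (1450/400)
      = 2.47667 / 3.625 = 0.6832 = 68.32%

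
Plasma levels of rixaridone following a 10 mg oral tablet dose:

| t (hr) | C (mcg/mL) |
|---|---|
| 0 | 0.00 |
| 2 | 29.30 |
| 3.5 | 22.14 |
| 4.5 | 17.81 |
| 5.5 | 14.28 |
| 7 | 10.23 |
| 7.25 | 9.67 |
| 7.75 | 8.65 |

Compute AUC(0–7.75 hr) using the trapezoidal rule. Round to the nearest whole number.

Trapezoidal AUC_0→7.75:
  [0→2]: (0.00+29.30)/2 × 2 = 29.3
  [2→3.5]: (29.30+22.14)/2 × 1.5 = 38.58
  [3.5→4.5]: (22.14+17.81)/2 × 1 = 19.975
  [4.5→5.5]: (17.81+14.28)/2 × 1 = 16.045
  [5.5→7]: (14.28+10.23)/2 × 1.5 = 18.3825
  [7→7.25]: (10.23+9.67)/2 × 0.25 = 2.4875
  [7.25→7.75]: (9.67+8.65)/2 × 0.5 = 4.58
  Sum = 129.35 mcg/mL·hr

AUC = 129 mcg/mL·hr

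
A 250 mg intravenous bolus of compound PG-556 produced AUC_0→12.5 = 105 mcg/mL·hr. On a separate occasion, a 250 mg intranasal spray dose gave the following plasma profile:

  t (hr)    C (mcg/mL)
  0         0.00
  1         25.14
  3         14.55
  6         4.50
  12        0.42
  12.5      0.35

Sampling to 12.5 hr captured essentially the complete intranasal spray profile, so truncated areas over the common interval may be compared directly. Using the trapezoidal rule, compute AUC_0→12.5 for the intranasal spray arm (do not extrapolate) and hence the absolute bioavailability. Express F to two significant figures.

Trapezoidal AUC_0→12.5 (intranasal spray):
  [0→1]: (0.00+25.14)/2 × 1 = 12.57
  [1→3]: (25.14+14.55)/2 × 2 = 39.69
  [3→6]: (14.55+4.50)/2 × 3 = 28.575
  [6→12]: (4.50+0.42)/2 × 6 = 14.76
  [12→12.5]: (0.42+0.35)/2 × 0.5 = 0.1925
  Sum = 95.7875 mcg/mL·hr
F = (AUC_ev/D_ev)/(AUC_iv/D_iv) = (95.7875/250)/(105/250) = 0.38315/0.42 = 0.9123

F = 0.91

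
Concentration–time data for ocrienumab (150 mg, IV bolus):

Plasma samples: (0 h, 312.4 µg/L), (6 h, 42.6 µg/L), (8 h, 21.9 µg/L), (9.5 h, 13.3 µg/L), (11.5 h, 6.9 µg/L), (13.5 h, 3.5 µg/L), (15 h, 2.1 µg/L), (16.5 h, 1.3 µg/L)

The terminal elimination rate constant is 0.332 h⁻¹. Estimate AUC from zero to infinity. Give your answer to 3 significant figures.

Trapezoidal AUC_0→16.5:
  [0→6]: (312.4+42.6)/2 × 6 = 1065.0
  [6→8]: (42.6+21.9)/2 × 2 = 64.5
  [8→9.5]: (21.9+13.3)/2 × 1.5 = 26.4
  [9.5→11.5]: (13.3+6.9)/2 × 2 = 20.2
  [11.5→13.5]: (6.9+3.5)/2 × 2 = 10.4
  [13.5→15]: (3.5+2.1)/2 × 1.5 = 4.2
  [15→16.5]: (2.1+1.3)/2 × 1.5 = 2.55
  Sum = 1193.25 µg/L·h
Extrapolated tail: C_last / k_e = 1.3 / 0.332 = 3.916
AUC_0→∞ = 1193.25 + 3.916 = 1197.166 µg/L·h

AUC = 1200 µg/L·h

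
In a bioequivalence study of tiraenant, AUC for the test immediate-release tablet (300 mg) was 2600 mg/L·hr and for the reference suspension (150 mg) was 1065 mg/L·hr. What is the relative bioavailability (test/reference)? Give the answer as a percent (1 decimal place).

F_rel = (AUC_test/D_test) / (AUC_ref/D_ref)
      = (2600/300) / (1065/150)
      = 8.66667 / 7.1 = 1.2207 = 122.07%

F_rel = 122.1%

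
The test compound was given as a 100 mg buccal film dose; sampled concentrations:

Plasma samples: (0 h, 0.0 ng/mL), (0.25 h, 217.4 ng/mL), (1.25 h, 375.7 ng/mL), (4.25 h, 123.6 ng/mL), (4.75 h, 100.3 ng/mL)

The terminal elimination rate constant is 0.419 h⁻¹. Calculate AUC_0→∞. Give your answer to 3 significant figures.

Trapezoidal AUC_0→4.75:
  [0→0.25]: (0.0+217.4)/2 × 0.25 = 27.175
  [0.25→1.25]: (217.4+375.7)/2 × 1 = 296.55
  [1.25→4.25]: (375.7+123.6)/2 × 3 = 748.95
  [4.25→4.75]: (123.6+100.3)/2 × 0.5 = 55.975
  Sum = 1128.65 ng/mL·h
Extrapolated tail: C_last / k_e = 100.3 / 0.419 = 239.379
AUC_0→∞ = 1128.65 + 239.379 = 1368.029 ng/mL·h

AUC = 1370 ng/mL·h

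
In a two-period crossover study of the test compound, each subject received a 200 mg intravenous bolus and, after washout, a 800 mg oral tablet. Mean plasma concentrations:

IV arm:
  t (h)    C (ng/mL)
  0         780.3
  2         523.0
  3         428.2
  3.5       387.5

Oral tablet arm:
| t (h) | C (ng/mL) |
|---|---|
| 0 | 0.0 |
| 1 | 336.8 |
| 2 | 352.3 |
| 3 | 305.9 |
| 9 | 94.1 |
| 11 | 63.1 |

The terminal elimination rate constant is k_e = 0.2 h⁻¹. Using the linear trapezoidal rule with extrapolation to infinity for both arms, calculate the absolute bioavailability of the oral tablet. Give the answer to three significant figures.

Trapezoidal AUC_0→3.5 (IV):
  [0→2]: (780.3+523.0)/2 × 2 = 1303.3
  [2→3]: (523.0+428.2)/2 × 1 = 475.6
  [3→3.5]: (428.2+387.5)/2 × 0.5 = 203.925
  Sum = 1982.825 ng/mL·h
IV tail: 387.5/0.2 = 1937.500; AUC_iv,0→∞ = 1982.825 + 1937.500 = 3920.325 ng/mL·h
Trapezoidal AUC_0→11 (oral tablet):
  [0→1]: (0.0+336.8)/2 × 1 = 168.4
  [1→2]: (336.8+352.3)/2 × 1 = 344.55
  [2→3]: (352.3+305.9)/2 × 1 = 329.1
  [3→9]: (305.9+94.1)/2 × 6 = 1200.0
  [9→11]: (94.1+63.1)/2 × 2 = 157.2
  Sum = 2199.25 ng/mL·h
oral tablet tail: 63.1/0.2 = 315.500; AUC_ev,0→∞ = 2199.25 + 315.500 = 2514.75 ng/mL·h
F = (AUC_ev/D_ev)/(AUC_iv/D_iv) = (2514.75/800)/(3920.325/200) = 3.1434375/19.601625 = 0.1604

F = 0.160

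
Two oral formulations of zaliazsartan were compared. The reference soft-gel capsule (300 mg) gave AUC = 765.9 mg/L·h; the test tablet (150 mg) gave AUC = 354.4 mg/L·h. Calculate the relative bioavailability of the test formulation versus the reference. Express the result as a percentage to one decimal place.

F_rel = 92.5%

F_rel = (AUC_test/D_test) / (AUC_ref/D_ref)
      = (354.4/150) / (765.9/300)
      = 2.36267 / 2.553 = 0.9254 = 92.54%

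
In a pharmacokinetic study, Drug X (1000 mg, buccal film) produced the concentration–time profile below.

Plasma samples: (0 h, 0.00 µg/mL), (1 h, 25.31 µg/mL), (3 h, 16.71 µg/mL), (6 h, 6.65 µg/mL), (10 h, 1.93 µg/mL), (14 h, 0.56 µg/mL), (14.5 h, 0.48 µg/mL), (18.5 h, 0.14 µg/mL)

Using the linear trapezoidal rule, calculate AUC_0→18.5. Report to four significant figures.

AUC = 113.4 µg/mL·h

Trapezoidal AUC_0→18.5:
  [0→1]: (0.00+25.31)/2 × 1 = 12.655
  [1→3]: (25.31+16.71)/2 × 2 = 42.02
  [3→6]: (16.71+6.65)/2 × 3 = 35.04
  [6→10]: (6.65+1.93)/2 × 4 = 17.16
  [10→14]: (1.93+0.56)/2 × 4 = 4.98
  [14→14.5]: (0.56+0.48)/2 × 0.5 = 0.26
  [14.5→18.5]: (0.48+0.14)/2 × 4 = 1.24
  Sum = 113.355 µg/mL·h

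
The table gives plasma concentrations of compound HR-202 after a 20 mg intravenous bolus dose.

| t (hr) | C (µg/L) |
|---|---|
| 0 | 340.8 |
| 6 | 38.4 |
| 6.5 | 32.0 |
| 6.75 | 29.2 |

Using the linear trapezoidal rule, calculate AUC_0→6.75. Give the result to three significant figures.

AUC = 1160 µg/L·hr

Trapezoidal AUC_0→6.75:
  [0→6]: (340.8+38.4)/2 × 6 = 1137.6
  [6→6.5]: (38.4+32.0)/2 × 0.5 = 17.6
  [6.5→6.75]: (32.0+29.2)/2 × 0.25 = 7.65
  Sum = 1162.85 µg/L·hr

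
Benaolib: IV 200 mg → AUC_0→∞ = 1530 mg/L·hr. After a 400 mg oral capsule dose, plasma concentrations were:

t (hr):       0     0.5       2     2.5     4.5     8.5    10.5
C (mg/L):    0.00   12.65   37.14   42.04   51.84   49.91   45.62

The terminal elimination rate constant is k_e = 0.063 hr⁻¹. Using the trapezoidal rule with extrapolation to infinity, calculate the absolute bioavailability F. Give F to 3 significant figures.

Trapezoidal AUC_0→10.5 (oral capsule):
  [0→0.5]: (0.00+12.65)/2 × 0.5 = 3.1625
  [0.5→2]: (12.65+37.14)/2 × 1.5 = 37.3425
  [2→2.5]: (37.14+42.04)/2 × 0.5 = 19.795
  [2.5→4.5]: (42.04+51.84)/2 × 2 = 93.88
  [4.5→8.5]: (51.84+49.91)/2 × 4 = 203.5
  [8.5→10.5]: (49.91+45.62)/2 × 2 = 95.53
  Sum = 453.21 mg/L·hr
Tail: C_last/k_e = 45.62/0.063 = 724.127
AUC_0→∞ (oral capsule) = 453.21 + 724.127 = 1177.337 mg/L·hr
F = (AUC_ev/D_ev)/(AUC_iv/D_iv) = (1177.337/400)/(1530/200) = 2.9433425/7.65 = 0.3848

F = 0.385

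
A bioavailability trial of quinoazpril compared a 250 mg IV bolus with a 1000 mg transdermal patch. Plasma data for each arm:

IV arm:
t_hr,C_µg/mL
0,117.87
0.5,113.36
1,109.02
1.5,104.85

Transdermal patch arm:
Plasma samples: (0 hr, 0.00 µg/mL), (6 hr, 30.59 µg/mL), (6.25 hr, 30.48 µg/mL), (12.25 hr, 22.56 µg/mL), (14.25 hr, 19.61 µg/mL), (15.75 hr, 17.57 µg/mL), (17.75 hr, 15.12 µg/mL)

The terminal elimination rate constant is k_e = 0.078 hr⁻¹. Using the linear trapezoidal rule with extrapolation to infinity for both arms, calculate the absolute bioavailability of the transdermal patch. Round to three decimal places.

F = 0.092

Trapezoidal AUC_0→1.5 (IV):
  [0→0.5]: (117.87+113.36)/2 × 0.5 = 57.8075
  [0.5→1]: (113.36+109.02)/2 × 0.5 = 55.595
  [1→1.5]: (109.02+104.85)/2 × 0.5 = 53.4675
  Sum = 166.87 µg/mL·hr
IV tail: 104.85/0.078 = 1344.231; AUC_iv,0→∞ = 166.87 + 1344.231 = 1511.101 µg/mL·hr
Trapezoidal AUC_0→17.75 (transdermal patch):
  [0→6]: (0.00+30.59)/2 × 6 = 91.77
  [6→6.25]: (30.59+30.48)/2 × 0.25 = 7.63375
  [6.25→12.25]: (30.48+22.56)/2 × 6 = 159.12
  [12.25→14.25]: (22.56+19.61)/2 × 2 = 42.17
  [14.25→15.75]: (19.61+17.57)/2 × 1.5 = 27.885
  [15.75→17.75]: (17.57+15.12)/2 × 2 = 32.69
  Sum = 361.26875 µg/mL·hr
transdermal patch tail: 15.12/0.078 = 193.846; AUC_ev,0→∞ = 361.26875 + 193.846 = 555.11475 µg/mL·hr
F = (AUC_ev/D_ev)/(AUC_iv/D_iv) = (555.11475/1000)/(1511.101/250) = 0.55511475/6.044404 = 0.0918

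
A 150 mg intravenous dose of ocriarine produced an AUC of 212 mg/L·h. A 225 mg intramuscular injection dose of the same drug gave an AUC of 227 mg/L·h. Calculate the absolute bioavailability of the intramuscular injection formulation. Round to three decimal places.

F = 0.714

F = (AUC_ev / D_ev) / (AUC_iv / D_iv)
  = (227/225) / (212/150)
  = 1.00889 / 1.41333 = 0.7138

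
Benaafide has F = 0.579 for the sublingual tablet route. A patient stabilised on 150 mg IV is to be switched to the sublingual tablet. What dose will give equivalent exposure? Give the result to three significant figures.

For equal systemic exposure: F × D_ev = D_iv
D_ev = D_iv / F = 150 / 0.579 = 259.067 mg

D_sublingual = 259 mg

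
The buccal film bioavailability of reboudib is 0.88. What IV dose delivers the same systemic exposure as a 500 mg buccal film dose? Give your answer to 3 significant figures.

Systemic exposure from an extravascular dose = F × D_ev, so the equivalent IV dose is F × D_ev.
D_iv = F × D_ev = 0.88 × 500 = 440 mg

D_iv = 440 mg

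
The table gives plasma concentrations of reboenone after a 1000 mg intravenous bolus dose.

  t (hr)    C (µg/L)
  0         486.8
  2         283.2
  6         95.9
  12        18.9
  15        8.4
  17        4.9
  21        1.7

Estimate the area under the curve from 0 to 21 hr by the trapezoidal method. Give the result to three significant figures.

AUC = 1940 µg/L·hr

Trapezoidal AUC_0→21:
  [0→2]: (486.8+283.2)/2 × 2 = 770.0
  [2→6]: (283.2+95.9)/2 × 4 = 758.2
  [6→12]: (95.9+18.9)/2 × 6 = 344.4
  [12→15]: (18.9+8.4)/2 × 3 = 40.95
  [15→17]: (8.4+4.9)/2 × 2 = 13.3
  [17→21]: (4.9+1.7)/2 × 4 = 13.2
  Sum = 1940.05 µg/L·hr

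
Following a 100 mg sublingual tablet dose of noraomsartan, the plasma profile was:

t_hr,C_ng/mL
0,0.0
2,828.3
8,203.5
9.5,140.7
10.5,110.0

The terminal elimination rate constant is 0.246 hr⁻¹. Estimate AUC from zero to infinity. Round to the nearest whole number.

Trapezoidal AUC_0→10.5:
  [0→2]: (0.0+828.3)/2 × 2 = 828.3
  [2→8]: (828.3+203.5)/2 × 6 = 3095.4
  [8→9.5]: (203.5+140.7)/2 × 1.5 = 258.15
  [9.5→10.5]: (140.7+110.0)/2 × 1 = 125.35
  Sum = 4307.2 ng/mL·hr
Extrapolated tail: C_last / k_e = 110.0 / 0.246 = 447.154
AUC_0→∞ = 4307.2 + 447.154 = 4754.354 ng/mL·hr

AUC = 4754 ng/mL·hr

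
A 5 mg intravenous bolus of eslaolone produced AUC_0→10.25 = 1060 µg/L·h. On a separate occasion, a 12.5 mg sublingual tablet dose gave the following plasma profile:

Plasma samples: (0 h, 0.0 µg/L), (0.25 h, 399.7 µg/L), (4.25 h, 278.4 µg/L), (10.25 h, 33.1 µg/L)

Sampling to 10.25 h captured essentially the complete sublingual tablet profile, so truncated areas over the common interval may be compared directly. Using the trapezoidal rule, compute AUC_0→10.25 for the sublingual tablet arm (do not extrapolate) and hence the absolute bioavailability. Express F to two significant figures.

F = 0.88

Trapezoidal AUC_0→10.25 (sublingual tablet):
  [0→0.25]: (0.0+399.7)/2 × 0.25 = 49.9625
  [0.25→4.25]: (399.7+278.4)/2 × 4 = 1356.2
  [4.25→10.25]: (278.4+33.1)/2 × 6 = 934.5
  Sum = 2340.6625 µg/L·h
F = (AUC_ev/D_ev)/(AUC_iv/D_iv) = (2340.6625/12.5)/(1060/5) = 187.253/212 = 0.8833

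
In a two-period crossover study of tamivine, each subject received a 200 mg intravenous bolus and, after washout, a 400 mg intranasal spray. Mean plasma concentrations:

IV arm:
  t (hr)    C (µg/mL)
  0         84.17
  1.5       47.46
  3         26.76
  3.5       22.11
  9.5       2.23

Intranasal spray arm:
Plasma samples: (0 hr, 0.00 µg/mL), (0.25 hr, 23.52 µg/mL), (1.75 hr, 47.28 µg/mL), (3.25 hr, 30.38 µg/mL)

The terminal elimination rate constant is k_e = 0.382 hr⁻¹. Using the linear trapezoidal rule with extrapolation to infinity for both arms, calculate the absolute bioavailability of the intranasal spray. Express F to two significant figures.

Trapezoidal AUC_0→9.5 (IV):
  [0→1.5]: (84.17+47.46)/2 × 1.5 = 98.7225
  [1.5→3]: (47.46+26.76)/2 × 1.5 = 55.665
  [3→3.5]: (26.76+22.11)/2 × 0.5 = 12.2175
  [3.5→9.5]: (22.11+2.23)/2 × 6 = 73.02
  Sum = 239.625 µg/mL·hr
IV tail: 2.23/0.382 = 5.838; AUC_iv,0→∞ = 239.625 + 5.838 = 245.463 µg/mL·hr
Trapezoidal AUC_0→3.25 (intranasal spray):
  [0→0.25]: (0.00+23.52)/2 × 0.25 = 2.94
  [0.25→1.75]: (23.52+47.28)/2 × 1.5 = 53.1
  [1.75→3.25]: (47.28+30.38)/2 × 1.5 = 58.245
  Sum = 114.285 µg/mL·hr
intranasal spray tail: 30.38/0.382 = 79.529; AUC_ev,0→∞ = 114.285 + 79.529 = 193.814 µg/mL·hr
F = (AUC_ev/D_ev)/(AUC_iv/D_iv) = (193.814/400)/(245.463/200) = 0.484535/1.227315 = 0.3948

F = 0.39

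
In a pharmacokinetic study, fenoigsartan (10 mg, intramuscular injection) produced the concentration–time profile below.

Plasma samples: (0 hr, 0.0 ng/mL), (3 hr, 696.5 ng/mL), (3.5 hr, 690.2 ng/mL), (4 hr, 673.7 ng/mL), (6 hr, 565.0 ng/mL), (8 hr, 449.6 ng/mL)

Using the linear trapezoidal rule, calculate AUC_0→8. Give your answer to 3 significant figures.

AUC = 3990 ng/mL·hr

Trapezoidal AUC_0→8:
  [0→3]: (0.0+696.5)/2 × 3 = 1044.75
  [3→3.5]: (696.5+690.2)/2 × 0.5 = 346.675
  [3.5→4]: (690.2+673.7)/2 × 0.5 = 340.975
  [4→6]: (673.7+565.0)/2 × 2 = 1238.7
  [6→8]: (565.0+449.6)/2 × 2 = 1014.6
  Sum = 3985.7 ng/mL·hr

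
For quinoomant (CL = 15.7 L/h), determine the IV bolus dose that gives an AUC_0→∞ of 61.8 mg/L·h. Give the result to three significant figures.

Dose = 970 mg

Dose_iv = CL × AUC_0→∞
     = 15.7 × 61.8 = 970.26 mg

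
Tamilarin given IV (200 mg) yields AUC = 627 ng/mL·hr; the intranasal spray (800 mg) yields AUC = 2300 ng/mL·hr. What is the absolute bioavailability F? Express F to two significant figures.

F = 0.92

F = (AUC_ev / D_ev) / (AUC_iv / D_iv)
  = (2300/800) / (627/200)
  = 2.875 / 3.135 = 0.9171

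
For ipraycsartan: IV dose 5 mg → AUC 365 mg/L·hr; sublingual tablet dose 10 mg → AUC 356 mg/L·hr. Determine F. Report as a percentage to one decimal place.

F = (AUC_ev / D_ev) / (AUC_iv / D_iv)
  = (356/10) / (365/5)
  = 35.6 / 73 = 0.4877
  = 48.77%

F = 48.8%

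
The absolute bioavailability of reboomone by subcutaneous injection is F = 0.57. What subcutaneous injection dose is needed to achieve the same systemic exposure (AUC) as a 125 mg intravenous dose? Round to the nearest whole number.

D_subcutaneous = 219 mg

For equal systemic exposure: F × D_ev = D_iv
D_ev = D_iv / F = 125 / 0.57 = 219.298 mg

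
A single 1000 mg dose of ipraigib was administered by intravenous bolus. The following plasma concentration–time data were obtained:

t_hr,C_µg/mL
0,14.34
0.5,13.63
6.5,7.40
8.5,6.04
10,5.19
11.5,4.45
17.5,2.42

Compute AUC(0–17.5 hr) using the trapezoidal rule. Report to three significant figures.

AUC = 120 µg/mL·hr

Trapezoidal AUC_0→17.5:
  [0→0.5]: (14.34+13.63)/2 × 0.5 = 6.9925
  [0.5→6.5]: (13.63+7.40)/2 × 6 = 63.09
  [6.5→8.5]: (7.40+6.04)/2 × 2 = 13.44
  [8.5→10]: (6.04+5.19)/2 × 1.5 = 8.4225
  [10→11.5]: (5.19+4.45)/2 × 1.5 = 7.23
  [11.5→17.5]: (4.45+2.42)/2 × 6 = 20.61
  Sum = 119.785 µg/mL·hr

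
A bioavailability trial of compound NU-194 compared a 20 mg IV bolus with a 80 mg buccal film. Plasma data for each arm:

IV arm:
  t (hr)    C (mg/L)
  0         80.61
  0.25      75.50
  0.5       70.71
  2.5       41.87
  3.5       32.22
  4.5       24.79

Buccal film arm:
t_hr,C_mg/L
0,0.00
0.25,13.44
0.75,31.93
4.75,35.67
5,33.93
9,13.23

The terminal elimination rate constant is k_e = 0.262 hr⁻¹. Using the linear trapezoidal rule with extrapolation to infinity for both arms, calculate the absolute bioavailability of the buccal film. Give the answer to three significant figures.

F = 0.243

Trapezoidal AUC_0→4.5 (IV):
  [0→0.25]: (80.61+75.50)/2 × 0.25 = 19.51375
  [0.25→0.5]: (75.50+70.71)/2 × 0.25 = 18.27625
  [0.5→2.5]: (70.71+41.87)/2 × 2 = 112.58
  [2.5→3.5]: (41.87+32.22)/2 × 1 = 37.045
  [3.5→4.5]: (32.22+24.79)/2 × 1 = 28.505
  Sum = 215.92 mg/L·hr
IV tail: 24.79/0.262 = 94.618; AUC_iv,0→∞ = 215.92 + 94.618 = 310.538 mg/L·hr
Trapezoidal AUC_0→9 (buccal film):
  [0→0.25]: (0.00+13.44)/2 × 0.25 = 1.68
  [0.25→0.75]: (13.44+31.93)/2 × 0.5 = 11.3425
  [0.75→4.75]: (31.93+35.67)/2 × 4 = 135.2
  [4.75→5]: (35.67+33.93)/2 × 0.25 = 8.7
  [5→9]: (33.93+13.23)/2 × 4 = 94.32
  Sum = 251.2425 mg/L·hr
buccal film tail: 13.23/0.262 = 50.496; AUC_ev,0→∞ = 251.2425 + 50.496 = 301.7385 mg/L·hr
F = (AUC_ev/D_ev)/(AUC_iv/D_iv) = (301.7385/80)/(310.538/20) = 3.77173/15.5269 = 0.2429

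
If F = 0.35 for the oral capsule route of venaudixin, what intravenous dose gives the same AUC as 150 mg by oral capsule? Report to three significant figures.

Systemic exposure from an extravascular dose = F × D_ev, so the equivalent IV dose is F × D_ev.
D_iv = F × D_ev = 0.35 × 150 = 52.5 mg

D_iv = 52.5 mg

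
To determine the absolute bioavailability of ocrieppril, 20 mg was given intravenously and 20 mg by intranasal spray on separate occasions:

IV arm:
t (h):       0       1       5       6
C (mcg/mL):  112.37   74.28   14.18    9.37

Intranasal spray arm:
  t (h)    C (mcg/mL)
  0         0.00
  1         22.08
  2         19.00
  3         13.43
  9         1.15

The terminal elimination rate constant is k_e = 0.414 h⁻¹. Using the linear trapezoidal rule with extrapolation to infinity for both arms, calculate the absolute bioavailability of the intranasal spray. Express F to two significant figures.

Trapezoidal AUC_0→6 (IV):
  [0→1]: (112.37+74.28)/2 × 1 = 93.325
  [1→5]: (74.28+14.18)/2 × 4 = 176.92
  [5→6]: (14.18+9.37)/2 × 1 = 11.775
  Sum = 282.02 mcg/mL·h
IV tail: 9.37/0.414 = 22.633; AUC_iv,0→∞ = 282.02 + 22.633 = 304.653 mcg/mL·h
Trapezoidal AUC_0→9 (intranasal spray):
  [0→1]: (0.00+22.08)/2 × 1 = 11.04
  [1→2]: (22.08+19.00)/2 × 1 = 20.54
  [2→3]: (19.00+13.43)/2 × 1 = 16.215
  [3→9]: (13.43+1.15)/2 × 6 = 43.74
  Sum = 91.535 mcg/mL·h
intranasal spray tail: 1.15/0.414 = 2.778; AUC_ev,0→∞ = 91.535 + 2.778 = 94.313 mcg/mL·h
F = (AUC_ev/D_ev)/(AUC_iv/D_iv) = (94.313/20)/(304.653/20) = 4.71565/15.23265 = 0.3096

F = 0.31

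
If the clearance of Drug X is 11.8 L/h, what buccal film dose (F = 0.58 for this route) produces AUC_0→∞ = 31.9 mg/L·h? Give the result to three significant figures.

Dose = 649 mg

Dose = CL × AUC_0→∞ / F
     = 11.8 × 31.9 / 0.58 = 649 mg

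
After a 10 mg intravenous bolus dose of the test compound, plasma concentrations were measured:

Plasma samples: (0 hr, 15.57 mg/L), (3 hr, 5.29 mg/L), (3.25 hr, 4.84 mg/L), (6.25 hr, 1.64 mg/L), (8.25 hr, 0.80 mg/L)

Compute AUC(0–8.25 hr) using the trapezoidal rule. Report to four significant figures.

Trapezoidal AUC_0→8.25:
  [0→3]: (15.57+5.29)/2 × 3 = 31.29
  [3→3.25]: (5.29+4.84)/2 × 0.25 = 1.26625
  [3.25→6.25]: (4.84+1.64)/2 × 3 = 9.72
  [6.25→8.25]: (1.64+0.80)/2 × 2 = 2.44
  Sum = 44.71625 mg/L·hr

AUC = 44.72 mg/L·hr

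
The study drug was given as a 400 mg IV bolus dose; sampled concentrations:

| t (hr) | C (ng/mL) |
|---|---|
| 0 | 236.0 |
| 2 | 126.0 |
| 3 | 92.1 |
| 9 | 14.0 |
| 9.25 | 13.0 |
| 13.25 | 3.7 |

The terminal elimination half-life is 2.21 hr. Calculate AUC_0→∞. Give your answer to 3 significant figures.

Trapezoidal AUC_0→13.25:
  [0→2]: (236.0+126.0)/2 × 2 = 362.0
  [2→3]: (126.0+92.1)/2 × 1 = 109.05
  [3→9]: (92.1+14.0)/2 × 6 = 318.3
  [9→9.25]: (14.0+13.0)/2 × 0.25 = 3.375
  [9.25→13.25]: (13.0+3.7)/2 × 4 = 33.4
  Sum = 826.125 ng/mL·hr
k_e = ln2 / t½ = 0.693147 / 2.21 = 0.3136 hr^-1
Extrapolated tail: C_last / k_e = 3.7 / 0.3136 = 11.798
AUC_0→∞ = 826.125 + 11.798 = 837.923 ng/mL·hr

AUC = 838 ng/mL·hr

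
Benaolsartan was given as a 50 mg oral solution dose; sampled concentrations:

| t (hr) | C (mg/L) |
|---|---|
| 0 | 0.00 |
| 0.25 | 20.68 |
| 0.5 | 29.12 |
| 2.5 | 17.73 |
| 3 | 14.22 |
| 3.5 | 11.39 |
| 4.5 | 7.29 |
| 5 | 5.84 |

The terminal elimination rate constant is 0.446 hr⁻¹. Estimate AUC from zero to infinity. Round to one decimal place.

AUC = 95.8 mg/L·hr

Trapezoidal AUC_0→5:
  [0→0.25]: (0.00+20.68)/2 × 0.25 = 2.585
  [0.25→0.5]: (20.68+29.12)/2 × 0.25 = 6.225
  [0.5→2.5]: (29.12+17.73)/2 × 2 = 46.85
  [2.5→3]: (17.73+14.22)/2 × 0.5 = 7.9875
  [3→3.5]: (14.22+11.39)/2 × 0.5 = 6.4025
  [3.5→4.5]: (11.39+7.29)/2 × 1 = 9.34
  [4.5→5]: (7.29+5.84)/2 × 0.5 = 3.2825
  Sum = 82.6725 mg/L·hr
Extrapolated tail: C_last / k_e = 5.84 / 0.446 = 13.094
AUC_0→∞ = 82.6725 + 13.094 = 95.7665 mg/L·hr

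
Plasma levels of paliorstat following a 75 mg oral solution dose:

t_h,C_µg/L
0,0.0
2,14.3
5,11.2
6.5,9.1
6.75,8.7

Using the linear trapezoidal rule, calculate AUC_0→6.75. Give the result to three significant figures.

AUC = 70.0 µg/L·h

Trapezoidal AUC_0→6.75:
  [0→2]: (0.0+14.3)/2 × 2 = 14.3
  [2→5]: (14.3+11.2)/2 × 3 = 38.25
  [5→6.5]: (11.2+9.1)/2 × 1.5 = 15.225
  [6.5→6.75]: (9.1+8.7)/2 × 0.25 = 2.225
  Sum = 70.0 µg/L·h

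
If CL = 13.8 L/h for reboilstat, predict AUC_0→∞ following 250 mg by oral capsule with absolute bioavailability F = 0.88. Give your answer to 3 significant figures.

AUC_0→∞ = F × Dose / CL
        = 0.88 × 250 / 13.8 = 15.942 mg/L·h

AUC = 15.9 mg/L·h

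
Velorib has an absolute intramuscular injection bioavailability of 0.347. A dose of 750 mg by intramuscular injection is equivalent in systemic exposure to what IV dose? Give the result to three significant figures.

Systemic exposure from an extravascular dose = F × D_ev, so the equivalent IV dose is F × D_ev.
D_iv = F × D_ev = 0.347 × 750 = 260.25 mg

D_iv = 260 mg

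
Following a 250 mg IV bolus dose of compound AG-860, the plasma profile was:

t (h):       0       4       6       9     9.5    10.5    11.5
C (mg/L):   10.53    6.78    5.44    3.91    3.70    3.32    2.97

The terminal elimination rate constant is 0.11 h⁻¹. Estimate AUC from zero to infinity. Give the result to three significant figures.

AUC = 96.4 mg/L·h

Trapezoidal AUC_0→11.5:
  [0→4]: (10.53+6.78)/2 × 4 = 34.62
  [4→6]: (6.78+5.44)/2 × 2 = 12.22
  [6→9]: (5.44+3.91)/2 × 3 = 14.025
  [9→9.5]: (3.91+3.70)/2 × 0.5 = 1.9025
  [9.5→10.5]: (3.70+3.32)/2 × 1 = 3.51
  [10.5→11.5]: (3.32+2.97)/2 × 1 = 3.145
  Sum = 69.4225 mg/L·h
Extrapolated tail: C_last / k_e = 2.97 / 0.11 = 27.000
AUC_0→∞ = 69.4225 + 27.000 = 96.4225 mg/L·h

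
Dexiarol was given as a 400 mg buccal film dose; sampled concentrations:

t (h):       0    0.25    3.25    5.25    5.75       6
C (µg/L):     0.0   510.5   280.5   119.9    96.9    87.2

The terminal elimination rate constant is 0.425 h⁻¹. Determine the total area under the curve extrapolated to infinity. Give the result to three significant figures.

AUC = 1930 µg/L·h

Trapezoidal AUC_0→6:
  [0→0.25]: (0.0+510.5)/2 × 0.25 = 63.8125
  [0.25→3.25]: (510.5+280.5)/2 × 3 = 1186.5
  [3.25→5.25]: (280.5+119.9)/2 × 2 = 400.4
  [5.25→5.75]: (119.9+96.9)/2 × 0.5 = 54.2
  [5.75→6]: (96.9+87.2)/2 × 0.25 = 23.0125
  Sum = 1727.925 µg/L·h
Extrapolated tail: C_last / k_e = 87.2 / 0.425 = 205.176
AUC_0→∞ = 1727.925 + 205.176 = 1933.101 µg/L·h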